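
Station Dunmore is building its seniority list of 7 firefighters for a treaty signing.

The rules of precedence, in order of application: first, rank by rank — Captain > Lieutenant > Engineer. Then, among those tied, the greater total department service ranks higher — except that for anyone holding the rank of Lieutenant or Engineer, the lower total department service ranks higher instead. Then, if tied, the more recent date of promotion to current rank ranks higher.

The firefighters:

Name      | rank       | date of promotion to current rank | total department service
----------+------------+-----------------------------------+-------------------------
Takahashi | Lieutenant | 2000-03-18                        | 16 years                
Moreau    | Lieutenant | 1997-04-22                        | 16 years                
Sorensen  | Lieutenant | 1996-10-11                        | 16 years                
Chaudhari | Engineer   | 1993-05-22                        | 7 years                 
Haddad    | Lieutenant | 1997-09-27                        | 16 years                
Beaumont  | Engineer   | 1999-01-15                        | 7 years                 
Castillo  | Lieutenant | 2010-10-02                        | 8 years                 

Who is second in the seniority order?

Takahashi

By rank: Castillo, Takahashi, Haddad, Moreau and Sorensen (Lieutenant); then Beaumont and Chaudhari (Engineer).
Among Castillo, Takahashi, Haddad, Moreau and Sorensen, by total department service (lower first) (reversed rule for this group): Castillo (8 years) before Takahashi, Haddad, Moreau and Sorensen (16 years).
Among Takahashi, Haddad, Moreau and Sorensen, by date of promotion to current rank (later first): Takahashi (2000-03-18) before Haddad (1997-09-27) before Moreau (1997-04-22) before Sorensen (1996-10-11).
Beaumont and Chaudhari both have total department service 7 years, so the next rule applies.
Among Beaumont and Chaudhari, by date of promotion to current rank (later first): Beaumont (1999-01-15) before Chaudhari (1993-05-22).
Order: Castillo, Takahashi, Haddad, Moreau, Sorensen, Beaumont, Chaudhari.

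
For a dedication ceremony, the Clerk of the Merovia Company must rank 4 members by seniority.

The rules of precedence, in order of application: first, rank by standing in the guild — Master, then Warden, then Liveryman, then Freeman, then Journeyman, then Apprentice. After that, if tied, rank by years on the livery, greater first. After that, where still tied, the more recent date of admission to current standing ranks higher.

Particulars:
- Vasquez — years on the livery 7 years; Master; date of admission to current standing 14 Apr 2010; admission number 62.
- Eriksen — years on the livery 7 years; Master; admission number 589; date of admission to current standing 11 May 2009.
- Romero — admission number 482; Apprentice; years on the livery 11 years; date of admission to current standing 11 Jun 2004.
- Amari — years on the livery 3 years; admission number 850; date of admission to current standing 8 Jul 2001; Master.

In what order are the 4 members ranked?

By standing in the guild: Vasquez, Eriksen and Amari (Master); then Romero (Apprentice).
Among Vasquez, Eriksen and Amari, by years on the livery (higher first): Vasquez and Eriksen (7 years) before Amari (3 years).
Among Vasquez and Eriksen, by date of admission to current standing (later first): Vasquez (14 Apr 2010) before Eriksen (11 May 2009).
Full order: Vasquez, Eriksen, Amari, Romero.

Vasquez, Eriksen, Amari, Romero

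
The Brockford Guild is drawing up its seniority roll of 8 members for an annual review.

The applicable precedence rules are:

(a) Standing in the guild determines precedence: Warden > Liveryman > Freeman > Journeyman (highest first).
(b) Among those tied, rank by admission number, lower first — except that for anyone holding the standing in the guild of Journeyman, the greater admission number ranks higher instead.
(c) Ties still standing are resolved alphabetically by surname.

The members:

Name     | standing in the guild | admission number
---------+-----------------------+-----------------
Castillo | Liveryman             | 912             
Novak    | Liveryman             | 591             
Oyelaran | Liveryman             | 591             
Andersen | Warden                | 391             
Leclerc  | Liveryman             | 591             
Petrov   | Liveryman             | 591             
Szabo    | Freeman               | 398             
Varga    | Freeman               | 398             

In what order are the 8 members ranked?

By standing in the guild: Andersen (Warden); then Leclerc, Novak, Oyelaran, Petrov and Castillo (Liveryman); then Szabo and Varga (Freeman).
Among Leclerc, Novak, Oyelaran, Petrov and Castillo, by admission number (lower first): Leclerc, Novak, Oyelaran and Petrov (591) before Castillo (912).
Among Leclerc, Novak, Oyelaran and Petrov, alphabetically by surname: Leclerc before Novak before Oyelaran before Petrov.
Szabo and Varga both have admission number 398, so the next rule applies.
Among Szabo and Varga, alphabetically by surname: Szabo before Varga.
Full order: Andersen, Leclerc, Novak, Oyelaran, Petrov, Castillo, Szabo, Varga.

Andersen, Leclerc, Novak, Oyelaran, Petrov, Castillo, Szabo, Varga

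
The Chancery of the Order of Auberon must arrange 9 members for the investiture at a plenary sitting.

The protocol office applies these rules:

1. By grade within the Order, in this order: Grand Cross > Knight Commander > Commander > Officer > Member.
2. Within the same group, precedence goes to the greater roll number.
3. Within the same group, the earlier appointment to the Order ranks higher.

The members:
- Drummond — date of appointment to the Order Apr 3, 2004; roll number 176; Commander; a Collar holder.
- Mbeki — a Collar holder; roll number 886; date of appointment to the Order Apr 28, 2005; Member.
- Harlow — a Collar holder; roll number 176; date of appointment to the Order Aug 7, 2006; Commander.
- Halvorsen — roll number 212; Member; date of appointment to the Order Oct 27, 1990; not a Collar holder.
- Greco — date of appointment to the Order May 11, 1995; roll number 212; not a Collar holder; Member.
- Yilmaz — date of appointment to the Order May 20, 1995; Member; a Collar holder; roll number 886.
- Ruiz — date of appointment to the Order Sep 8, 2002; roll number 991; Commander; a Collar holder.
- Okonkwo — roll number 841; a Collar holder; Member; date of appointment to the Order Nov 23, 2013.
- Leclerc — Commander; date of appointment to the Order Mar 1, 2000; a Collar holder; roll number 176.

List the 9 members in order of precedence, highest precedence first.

By grade within the Order: Ruiz, Leclerc, Drummond and Harlow (Commander); then Yilmaz, Mbeki, Okonkwo, Halvorsen and Greco (Member).
Among Ruiz, Leclerc, Drummond and Harlow, by roll number (higher first): Ruiz (991) before Leclerc, Drummond and Harlow (176).
Among Leclerc, Drummond and Harlow, by date of appointment to the Order (earlier first): Leclerc (Mar 1, 2000) before Drummond (Apr 3, 2004) before Harlow (Aug 7, 2006).
Among Yilmaz, Mbeki, Okonkwo, Halvorsen and Greco, by roll number (higher first): Yilmaz and Mbeki (886) before Okonkwo (841) before Halvorsen and Greco (212).
Among Yilmaz and Mbeki, by date of appointment to the Order (earlier first): Yilmaz (May 20, 1995) before Mbeki (Apr 28, 2005).
Among Halvorsen and Greco, by date of appointment to the Order (earlier first): Halvorsen (Oct 27, 1990) before Greco (May 11, 1995).
Full order: Ruiz, Leclerc, Drummond, Harlow, Yilmaz, Mbeki, Okonkwo, Halvorsen, Greco.

Ruiz, Leclerc, Drummond, Harlow, Yilmaz, Mbeki, Okonkwo, Halvorsen, Greco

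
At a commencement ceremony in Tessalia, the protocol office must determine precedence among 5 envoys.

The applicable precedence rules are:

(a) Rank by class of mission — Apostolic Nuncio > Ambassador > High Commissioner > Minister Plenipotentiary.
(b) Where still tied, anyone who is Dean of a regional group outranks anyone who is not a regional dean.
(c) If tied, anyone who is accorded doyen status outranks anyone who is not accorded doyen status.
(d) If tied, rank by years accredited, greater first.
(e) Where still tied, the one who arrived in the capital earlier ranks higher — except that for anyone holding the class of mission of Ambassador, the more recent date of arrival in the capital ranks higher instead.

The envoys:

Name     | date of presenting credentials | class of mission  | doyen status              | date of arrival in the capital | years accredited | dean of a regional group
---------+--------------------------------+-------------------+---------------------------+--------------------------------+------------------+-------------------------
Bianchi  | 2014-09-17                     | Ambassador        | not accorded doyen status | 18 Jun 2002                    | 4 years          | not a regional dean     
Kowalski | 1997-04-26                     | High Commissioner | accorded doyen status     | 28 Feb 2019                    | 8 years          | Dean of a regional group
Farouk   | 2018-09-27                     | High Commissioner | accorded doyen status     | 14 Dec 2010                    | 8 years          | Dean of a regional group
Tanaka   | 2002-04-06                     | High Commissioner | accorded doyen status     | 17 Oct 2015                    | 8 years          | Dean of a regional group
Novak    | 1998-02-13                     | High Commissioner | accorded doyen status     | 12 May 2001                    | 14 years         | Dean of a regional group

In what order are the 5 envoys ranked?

Bianchi, Novak, Farouk, Tanaka, Kowalski

By class of mission: Bianchi (Ambassador); then Novak, Farouk, Tanaka and Kowalski (High Commissioner).
Novak, Farouk, Tanaka and Kowalski are each Dean of a regional group, so the next rule applies.
Novak, Farouk, Tanaka and Kowalski are each accorded doyen status, so the next rule applies.
Among Novak, Farouk, Tanaka and Kowalski, by years accredited (higher first): Novak (14 years) before Farouk, Tanaka and Kowalski (8 years).
Among Farouk, Tanaka and Kowalski, by date of arrival in the capital (earlier first): Farouk (14 Dec 2010) before Tanaka (17 Oct 2015) before Kowalski (28 Feb 2019).
Full order: Bianchi, Novak, Farouk, Tanaka, Kowalski.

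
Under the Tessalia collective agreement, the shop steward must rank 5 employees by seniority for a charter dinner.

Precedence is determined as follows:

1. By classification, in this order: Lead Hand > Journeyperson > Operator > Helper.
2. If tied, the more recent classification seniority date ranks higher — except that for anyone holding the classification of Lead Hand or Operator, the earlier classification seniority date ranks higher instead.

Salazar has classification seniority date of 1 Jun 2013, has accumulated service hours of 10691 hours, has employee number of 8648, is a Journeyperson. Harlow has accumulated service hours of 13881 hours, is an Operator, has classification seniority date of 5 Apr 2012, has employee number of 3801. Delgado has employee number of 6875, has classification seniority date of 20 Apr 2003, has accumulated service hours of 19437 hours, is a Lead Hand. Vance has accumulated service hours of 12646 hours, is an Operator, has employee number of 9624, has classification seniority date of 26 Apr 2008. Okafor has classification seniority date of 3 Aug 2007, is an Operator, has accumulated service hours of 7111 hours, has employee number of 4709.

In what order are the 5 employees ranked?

Delgado, Salazar, Okafor, Vance, Harlow

By classification: Delgado (Lead Hand); then Salazar (Journeyperson); then Okafor, Vance and Harlow (Operator).
Among Okafor, Vance and Harlow, by classification seniority date (earlier first) (reversed rule for this group): Okafor (3 Aug 2007) before Vance (26 Apr 2008) before Harlow (5 Apr 2012).
Full order: Delgado, Salazar, Okafor, Vance, Harlow.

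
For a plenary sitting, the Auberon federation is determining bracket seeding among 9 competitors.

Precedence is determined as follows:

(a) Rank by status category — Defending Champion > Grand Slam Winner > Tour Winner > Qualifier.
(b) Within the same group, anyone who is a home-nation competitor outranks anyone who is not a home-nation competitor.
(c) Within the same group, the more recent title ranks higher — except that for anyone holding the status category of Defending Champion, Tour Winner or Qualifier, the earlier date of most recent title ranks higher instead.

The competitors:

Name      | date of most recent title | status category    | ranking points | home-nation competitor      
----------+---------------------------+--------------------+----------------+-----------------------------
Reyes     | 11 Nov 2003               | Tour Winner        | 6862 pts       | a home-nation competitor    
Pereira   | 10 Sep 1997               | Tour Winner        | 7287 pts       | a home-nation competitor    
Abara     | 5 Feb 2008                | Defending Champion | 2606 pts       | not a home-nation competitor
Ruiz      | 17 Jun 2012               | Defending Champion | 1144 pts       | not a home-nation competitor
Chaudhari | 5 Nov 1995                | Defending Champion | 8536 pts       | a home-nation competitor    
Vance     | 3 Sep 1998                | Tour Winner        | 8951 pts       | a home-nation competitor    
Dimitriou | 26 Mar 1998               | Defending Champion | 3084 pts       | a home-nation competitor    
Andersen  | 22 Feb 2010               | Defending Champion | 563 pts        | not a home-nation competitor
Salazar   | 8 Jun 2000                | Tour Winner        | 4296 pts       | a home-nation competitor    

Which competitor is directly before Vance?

By status category: Chaudhari, Dimitriou, Abara, Andersen and Ruiz (Defending Champion); then Pereira, Vance, Salazar and Reyes (Tour Winner).
Among Chaudhari, Dimitriou, Abara, Andersen and Ruiz, a home-nation competitor before not a home-nation competitor: Chaudhari and Dimitriou (a home-nation competitor) before Abara, Andersen and Ruiz (not a home-nation competitor).
Among Chaudhari and Dimitriou, by date of most recent title (earlier first) (reversed rule for this group): Chaudhari (5 Nov 1995) before Dimitriou (26 Mar 1998).
Among Abara, Andersen and Ruiz, by date of most recent title (earlier first) (reversed rule for this group): Abara (5 Feb 2008) before Andersen (22 Feb 2010) before Ruiz (17 Jun 2012).
Pereira, Vance, Salazar and Reyes are each a home-nation competitor, so the next rule applies.
Among Pereira, Vance, Salazar and Reyes, by date of most recent title (earlier first) (reversed rule for this group): Pereira (10 Sep 1997) before Vance (3 Sep 1998) before Salazar (8 Jun 2000) before Reyes (11 Nov 2003).
Order: Chaudhari, Dimitriou, Abara, Andersen, Ruiz, Pereira, Vance, Salazar, Reyes.

Pereira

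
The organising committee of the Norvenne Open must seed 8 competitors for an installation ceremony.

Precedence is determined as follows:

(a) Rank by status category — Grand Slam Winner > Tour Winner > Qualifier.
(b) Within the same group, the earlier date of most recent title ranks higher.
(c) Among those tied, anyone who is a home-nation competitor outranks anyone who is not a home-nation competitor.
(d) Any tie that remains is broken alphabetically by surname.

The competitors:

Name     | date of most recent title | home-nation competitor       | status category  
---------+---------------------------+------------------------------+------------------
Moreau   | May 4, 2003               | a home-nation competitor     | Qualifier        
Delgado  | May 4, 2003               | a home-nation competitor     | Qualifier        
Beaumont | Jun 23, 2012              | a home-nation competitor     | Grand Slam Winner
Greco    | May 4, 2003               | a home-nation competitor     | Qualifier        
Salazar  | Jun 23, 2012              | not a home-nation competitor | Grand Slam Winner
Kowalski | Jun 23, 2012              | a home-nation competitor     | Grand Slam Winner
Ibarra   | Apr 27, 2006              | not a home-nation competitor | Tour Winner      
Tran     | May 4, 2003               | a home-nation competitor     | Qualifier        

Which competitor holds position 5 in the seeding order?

Delgado

By status category: Beaumont, Kowalski and Salazar (Grand Slam Winner); then Ibarra (Tour Winner); then Delgado, Greco, Moreau and Tran (Qualifier).
Beaumont, Kowalski and Salazar all have date of most recent title Jun 23, 2012, so the next rule applies.
Among Beaumont, Kowalski and Salazar, a home-nation competitor before not a home-nation competitor: Beaumont and Kowalski (a home-nation competitor) before Salazar (not a home-nation competitor).
Among Beaumont and Kowalski, alphabetically by surname: Beaumont before Kowalski.
Delgado, Greco, Moreau and Tran all have date of most recent title May 4, 2003, so the next rule applies.
Delgado, Greco, Moreau and Tran are each a home-nation competitor, so the next rule applies.
Among Delgado, Greco, Moreau and Tran, alphabetically by surname: Delgado before Greco before Moreau before Tran.
Order: Beaumont, Kowalski, Salazar, Ibarra, Delgado, Greco, Moreau, Tran.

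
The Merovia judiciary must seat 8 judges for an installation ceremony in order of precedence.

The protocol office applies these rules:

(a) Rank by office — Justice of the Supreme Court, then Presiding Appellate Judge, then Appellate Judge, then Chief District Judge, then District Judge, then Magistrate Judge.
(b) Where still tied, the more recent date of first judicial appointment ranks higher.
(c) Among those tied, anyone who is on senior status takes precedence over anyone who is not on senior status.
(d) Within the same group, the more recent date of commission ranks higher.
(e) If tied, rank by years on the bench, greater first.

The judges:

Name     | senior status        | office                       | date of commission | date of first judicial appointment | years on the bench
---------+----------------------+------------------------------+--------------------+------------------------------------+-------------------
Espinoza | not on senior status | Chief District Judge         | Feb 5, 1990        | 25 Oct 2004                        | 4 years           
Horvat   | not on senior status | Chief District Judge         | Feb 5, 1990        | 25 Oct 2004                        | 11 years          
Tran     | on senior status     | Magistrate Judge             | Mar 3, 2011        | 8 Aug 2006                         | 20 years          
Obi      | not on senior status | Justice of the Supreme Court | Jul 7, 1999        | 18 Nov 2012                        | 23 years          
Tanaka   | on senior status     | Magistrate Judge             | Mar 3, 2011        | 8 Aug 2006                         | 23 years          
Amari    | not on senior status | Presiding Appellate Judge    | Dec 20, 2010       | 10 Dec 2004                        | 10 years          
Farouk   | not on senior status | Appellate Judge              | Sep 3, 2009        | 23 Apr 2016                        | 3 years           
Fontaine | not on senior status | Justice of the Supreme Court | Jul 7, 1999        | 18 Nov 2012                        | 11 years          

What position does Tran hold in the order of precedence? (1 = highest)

8

By office: Obi and Fontaine (Justice of the Supreme Court); then Amari (Presiding Appellate Judge); then Farouk (Appellate Judge); then Horvat and Espinoza (Chief District Judge); then Tanaka and Tran (Magistrate Judge).
Obi and Fontaine both have date of first judicial appointment 18 Nov 2012, so the next rule applies.
Obi and Fontaine are each not on senior status, so the next rule applies.
Obi and Fontaine both have date of commission Jul 7, 1999, so the next rule applies.
Among Obi and Fontaine, by years on the bench (higher first): Obi (23 years) before Fontaine (11 years).
Horvat and Espinoza both have date of first judicial appointment 25 Oct 2004, so the next rule applies.
Horvat and Espinoza are each not on senior status, so the next rule applies.
Horvat and Espinoza both have date of commission Feb 5, 1990, so the next rule applies.
Among Horvat and Espinoza, by years on the bench (higher first): Horvat (11 years) before Espinoza (4 years).
Tanaka and Tran both have date of first judicial appointment 8 Aug 2006, so the next rule applies.
Tanaka and Tran are each on senior status, so the next rule applies.
Tanaka and Tran both have date of commission Mar 3, 2011, so the next rule applies.
Among Tanaka and Tran, by years on the bench (higher first): Tanaka (23 years) before Tran (20 years).
Order: Obi, Fontaine, Amari, Farouk, Horvat, Espinoza, Tanaka, Tran. So position 8.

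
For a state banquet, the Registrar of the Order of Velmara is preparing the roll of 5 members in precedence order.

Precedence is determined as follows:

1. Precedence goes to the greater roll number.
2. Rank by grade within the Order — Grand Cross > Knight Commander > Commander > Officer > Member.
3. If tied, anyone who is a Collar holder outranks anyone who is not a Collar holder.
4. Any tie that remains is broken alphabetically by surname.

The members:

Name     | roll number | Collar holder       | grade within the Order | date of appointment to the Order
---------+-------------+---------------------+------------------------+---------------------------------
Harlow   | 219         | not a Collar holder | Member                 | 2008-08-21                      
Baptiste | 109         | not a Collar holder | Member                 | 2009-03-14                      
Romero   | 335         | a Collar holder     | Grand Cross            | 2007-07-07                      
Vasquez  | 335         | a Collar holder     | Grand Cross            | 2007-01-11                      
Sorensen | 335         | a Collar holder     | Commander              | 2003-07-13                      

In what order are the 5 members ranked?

By roll number (higher first): Romero, Vasquez and Sorensen (each 335); then Harlow (219); then Baptiste (109).
Among Romero, Vasquez and Sorensen, by grade within the Order: Romero and Vasquez (Grand Cross) before Sorensen (Commander).
Romero and Vasquez are each a Collar holder, so the next rule applies.
Among Romero and Vasquez, alphabetically by surname: Romero before Vasquez.
Full order: Romero, Vasquez, Sorensen, Harlow, Baptiste.

Romero, Vasquez, Sorensen, Harlow, Baptiste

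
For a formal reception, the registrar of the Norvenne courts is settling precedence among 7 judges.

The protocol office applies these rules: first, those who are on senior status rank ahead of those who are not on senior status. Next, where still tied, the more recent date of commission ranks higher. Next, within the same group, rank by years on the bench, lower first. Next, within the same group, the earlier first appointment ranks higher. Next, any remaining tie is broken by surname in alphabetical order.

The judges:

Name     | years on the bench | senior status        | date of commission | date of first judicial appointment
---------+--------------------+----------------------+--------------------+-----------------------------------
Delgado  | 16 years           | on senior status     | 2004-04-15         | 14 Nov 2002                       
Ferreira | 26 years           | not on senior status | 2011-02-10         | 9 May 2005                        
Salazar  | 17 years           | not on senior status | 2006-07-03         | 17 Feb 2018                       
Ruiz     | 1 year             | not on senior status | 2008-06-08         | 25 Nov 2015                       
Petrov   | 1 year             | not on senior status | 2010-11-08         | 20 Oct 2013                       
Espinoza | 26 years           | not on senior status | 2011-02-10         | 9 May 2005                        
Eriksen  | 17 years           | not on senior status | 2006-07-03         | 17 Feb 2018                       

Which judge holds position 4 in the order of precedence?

Petrov

By the first rule: Delgado (on senior status); then Espinoza, Ferreira, Petrov, Ruiz, Eriksen and Salazar (each not on senior status).
Among Espinoza, Ferreira, Petrov, Ruiz, Eriksen and Salazar, by date of commission (later first): Espinoza and Ferreira (2011-02-10) before Petrov (2010-11-08) before Ruiz (2008-06-08) before Eriksen and Salazar (2006-07-03).
Espinoza and Ferreira both have years on the bench 26 years, so the next rule applies.
Espinoza and Ferreira both have date of first judicial appointment 9 May 2005, so the next rule applies.
Among Espinoza and Ferreira, alphabetically by surname: Espinoza before Ferreira.
Eriksen and Salazar both have years on the bench 17 years, so the next rule applies.
Eriksen and Salazar both have date of first judicial appointment 17 Feb 2018, so the next rule applies.
Among Eriksen and Salazar, alphabetically by surname: Eriksen before Salazar.
Order: Delgado, Espinoza, Ferreira, Petrov, Ruiz, Eriksen, Salazar.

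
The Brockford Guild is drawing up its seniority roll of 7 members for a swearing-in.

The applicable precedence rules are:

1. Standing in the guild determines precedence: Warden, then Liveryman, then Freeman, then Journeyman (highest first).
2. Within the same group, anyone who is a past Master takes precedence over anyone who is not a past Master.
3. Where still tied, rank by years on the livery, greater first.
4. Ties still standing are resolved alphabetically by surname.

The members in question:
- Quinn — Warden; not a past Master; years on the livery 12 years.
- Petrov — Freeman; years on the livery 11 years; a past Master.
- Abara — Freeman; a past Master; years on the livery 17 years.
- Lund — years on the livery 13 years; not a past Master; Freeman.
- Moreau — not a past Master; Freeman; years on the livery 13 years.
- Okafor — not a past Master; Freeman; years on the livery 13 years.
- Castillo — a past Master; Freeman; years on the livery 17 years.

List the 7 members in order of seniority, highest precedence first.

Quinn, Abara, Castillo, Petrov, Lund, Moreau, Okafor

By standing in the guild: Quinn (Warden); then Abara, Castillo, Petrov, Lund, Moreau and Okafor (Freeman).
Among Abara, Castillo, Petrov, Lund, Moreau and Okafor, a past Master before not a past Master: Abara, Castillo and Petrov (a past Master) before Lund, Moreau and Okafor (not a past Master).
Among Abara, Castillo and Petrov, by years on the livery (higher first): Abara and Castillo (17 years) before Petrov (11 years).
Among Abara and Castillo, alphabetically by surname: Abara before Castillo.
Lund, Moreau and Okafor all have years on the livery 13 years, so the next rule applies.
Among Lund, Moreau and Okafor, alphabetically by surname: Lund before Moreau before Okafor.
Full order: Quinn, Abara, Castillo, Petrov, Lund, Moreau, Okafor.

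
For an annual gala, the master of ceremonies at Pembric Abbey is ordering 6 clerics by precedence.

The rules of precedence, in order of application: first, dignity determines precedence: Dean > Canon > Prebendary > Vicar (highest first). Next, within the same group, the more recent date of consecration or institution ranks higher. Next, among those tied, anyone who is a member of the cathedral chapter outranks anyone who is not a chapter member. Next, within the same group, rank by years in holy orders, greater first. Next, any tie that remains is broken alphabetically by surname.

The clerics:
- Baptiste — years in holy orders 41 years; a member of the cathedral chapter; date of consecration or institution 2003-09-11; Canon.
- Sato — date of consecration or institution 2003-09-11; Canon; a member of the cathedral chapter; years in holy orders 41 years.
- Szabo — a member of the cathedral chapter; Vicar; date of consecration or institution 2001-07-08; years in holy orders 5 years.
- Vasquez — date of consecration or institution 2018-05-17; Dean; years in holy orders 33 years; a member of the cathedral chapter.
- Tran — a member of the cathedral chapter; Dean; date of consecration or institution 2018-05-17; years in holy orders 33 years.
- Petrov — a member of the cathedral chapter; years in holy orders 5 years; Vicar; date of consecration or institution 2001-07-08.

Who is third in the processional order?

By dignity: Tran and Vasquez (Dean); then Baptiste and Sato (Canon); then Petrov and Szabo (Vicar).
Tran and Vasquez both have date of consecration or institution 2018-05-17, so the next rule applies.
Tran and Vasquez are each a member of the cathedral chapter, so the next rule applies.
Tran and Vasquez both have years in holy orders 33 years, so the next rule applies.
Among Tran and Vasquez, alphabetically by surname: Tran before Vasquez.
Baptiste and Sato both have date of consecration or institution 2003-09-11, so the next rule applies.
Baptiste and Sato are each a member of the cathedral chapter, so the next rule applies.
Baptiste and Sato both have years in holy orders 41 years, so the next rule applies.
Among Baptiste and Sato, alphabetically by surname: Baptiste before Sato.
Petrov and Szabo both have date of consecration or institution 2001-07-08, so the next rule applies.
Petrov and Szabo are each a member of the cathedral chapter, so the next rule applies.
Petrov and Szabo both have years in holy orders 5 years, so the next rule applies.
Among Petrov and Szabo, alphabetically by surname: Petrov before Szabo.
Order: Tran, Vasquez, Baptiste, Sato, Petrov, Szabo.

Baptiste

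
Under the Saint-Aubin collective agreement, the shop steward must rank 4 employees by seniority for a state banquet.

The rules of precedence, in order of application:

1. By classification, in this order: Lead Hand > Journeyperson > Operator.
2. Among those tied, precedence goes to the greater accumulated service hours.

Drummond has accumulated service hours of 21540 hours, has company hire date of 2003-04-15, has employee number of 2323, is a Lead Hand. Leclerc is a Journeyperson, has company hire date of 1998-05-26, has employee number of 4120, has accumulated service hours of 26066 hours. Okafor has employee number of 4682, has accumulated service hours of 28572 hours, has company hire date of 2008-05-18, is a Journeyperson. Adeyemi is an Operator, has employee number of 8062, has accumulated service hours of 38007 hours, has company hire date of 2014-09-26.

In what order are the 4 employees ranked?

By classification: Drummond (Lead Hand); then Okafor and Leclerc (Journeyperson); then Adeyemi (Operator).
Among Okafor and Leclerc, by accumulated service hours (higher first): Okafor (28572 hours) before Leclerc (26066 hours).
Full order: Drummond, Okafor, Leclerc, Adeyemi.

Drummond, Okafor, Leclerc, Adeyemi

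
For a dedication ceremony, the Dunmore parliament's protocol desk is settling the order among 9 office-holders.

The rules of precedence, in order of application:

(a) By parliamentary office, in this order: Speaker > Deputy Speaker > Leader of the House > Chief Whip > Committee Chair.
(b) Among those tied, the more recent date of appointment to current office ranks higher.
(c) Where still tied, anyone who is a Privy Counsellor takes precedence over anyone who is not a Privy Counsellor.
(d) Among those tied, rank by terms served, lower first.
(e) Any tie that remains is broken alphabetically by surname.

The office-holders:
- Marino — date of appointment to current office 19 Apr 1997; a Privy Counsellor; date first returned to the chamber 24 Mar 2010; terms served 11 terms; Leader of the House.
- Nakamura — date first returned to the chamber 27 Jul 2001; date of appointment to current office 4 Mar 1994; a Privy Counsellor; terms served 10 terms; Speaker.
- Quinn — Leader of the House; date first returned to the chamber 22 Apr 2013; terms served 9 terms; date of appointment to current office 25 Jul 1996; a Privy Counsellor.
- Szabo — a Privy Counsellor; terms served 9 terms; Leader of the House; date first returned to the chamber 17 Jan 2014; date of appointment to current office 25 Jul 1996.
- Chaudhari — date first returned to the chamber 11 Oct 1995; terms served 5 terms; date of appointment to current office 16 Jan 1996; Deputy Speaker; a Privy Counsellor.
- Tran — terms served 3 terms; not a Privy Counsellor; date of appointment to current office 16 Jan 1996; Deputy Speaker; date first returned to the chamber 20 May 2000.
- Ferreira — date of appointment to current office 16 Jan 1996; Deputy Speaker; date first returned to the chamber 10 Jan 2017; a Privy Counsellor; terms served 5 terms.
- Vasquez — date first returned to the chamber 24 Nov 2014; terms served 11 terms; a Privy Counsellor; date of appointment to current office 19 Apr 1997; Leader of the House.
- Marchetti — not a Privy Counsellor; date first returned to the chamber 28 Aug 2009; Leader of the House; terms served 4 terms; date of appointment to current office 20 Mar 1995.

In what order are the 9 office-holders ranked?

By parliamentary office: Nakamura (Speaker); then Chaudhari, Ferreira and Tran (Deputy Speaker); then Marino, Vasquez, Quinn, Szabo and Marchetti (Leader of the House).
Chaudhari, Ferreira and Tran all have date of appointment to current office 16 Jan 1996, so the next rule applies.
Among Chaudhari, Ferreira and Tran, a Privy Counsellor before not a Privy Counsellor: Chaudhari and Ferreira (a Privy Counsellor) before Tran (not a Privy Counsellor).
Chaudhari and Ferreira both have terms served 5 terms, so the next rule applies.
Among Chaudhari and Ferreira, alphabetically by surname: Chaudhari before Ferreira.
Among Marino, Vasquez, Quinn, Szabo and Marchetti, by date of appointment to current office (later first): Marino and Vasquez (19 Apr 1997) before Quinn and Szabo (25 Jul 1996) before Marchetti (20 Mar 1995).
Marino and Vasquez are each a Privy Counsellor, so the next rule applies.
Marino and Vasquez both have terms served 11 terms, so the next rule applies.
Among Marino and Vasquez, alphabetically by surname: Marino before Vasquez.
Quinn and Szabo are each a Privy Counsellor, so the next rule applies.
Quinn and Szabo both have terms served 9 terms, so the next rule applies.
Among Quinn and Szabo, alphabetically by surname: Quinn before Szabo.
Full order: Nakamura, Chaudhari, Ferreira, Tran, Marino, Vasquez, Quinn, Szabo, Marchetti.

Nakamura, Chaudhari, Ferreira, Tran, Marino, Vasquez, Quinn, Szabo, Marchetti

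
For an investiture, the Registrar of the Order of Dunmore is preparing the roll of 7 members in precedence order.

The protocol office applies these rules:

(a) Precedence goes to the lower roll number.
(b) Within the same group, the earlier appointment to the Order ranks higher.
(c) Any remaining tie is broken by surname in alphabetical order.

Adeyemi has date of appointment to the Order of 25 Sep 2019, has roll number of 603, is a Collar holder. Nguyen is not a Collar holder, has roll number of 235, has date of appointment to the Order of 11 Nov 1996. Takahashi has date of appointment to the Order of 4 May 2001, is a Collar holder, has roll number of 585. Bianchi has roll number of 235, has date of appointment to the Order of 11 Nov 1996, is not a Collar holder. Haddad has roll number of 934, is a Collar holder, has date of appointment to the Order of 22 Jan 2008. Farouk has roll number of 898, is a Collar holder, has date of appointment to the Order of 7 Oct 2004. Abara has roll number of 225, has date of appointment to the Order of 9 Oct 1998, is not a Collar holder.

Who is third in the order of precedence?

By roll number (lower first): Abara (225); then Bianchi and Nguyen (both 235); then Takahashi (585); then Adeyemi (603); then Farouk (898); then Haddad (934).
Bianchi and Nguyen both have date of appointment to the Order 11 Nov 1996, so the next rule applies.
Among Bianchi and Nguyen, alphabetically by surname: Bianchi before Nguyen.
Order: Abara, Bianchi, Nguyen, Takahashi, Adeyemi, Farouk, Haddad.

Nguyen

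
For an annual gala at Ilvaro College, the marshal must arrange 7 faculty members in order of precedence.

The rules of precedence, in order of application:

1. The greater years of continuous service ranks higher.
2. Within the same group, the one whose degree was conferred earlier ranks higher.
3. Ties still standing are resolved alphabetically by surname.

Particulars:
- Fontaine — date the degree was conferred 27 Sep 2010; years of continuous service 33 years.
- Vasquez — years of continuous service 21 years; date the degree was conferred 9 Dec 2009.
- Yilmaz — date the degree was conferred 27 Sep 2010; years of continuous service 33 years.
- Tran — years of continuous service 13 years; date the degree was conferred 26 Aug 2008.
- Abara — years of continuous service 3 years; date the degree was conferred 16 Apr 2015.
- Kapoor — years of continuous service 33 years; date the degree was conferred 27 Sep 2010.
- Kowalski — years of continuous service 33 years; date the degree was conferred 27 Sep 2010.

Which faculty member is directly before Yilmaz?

By years of continuous service (higher first): Fontaine, Kapoor, Kowalski and Yilmaz (each 33 years); then Vasquez (21 years); then Tran (13 years); then Abara (3 years).
Fontaine, Kapoor, Kowalski and Yilmaz all have date the degree was conferred 27 Sep 2010, so the next rule applies.
Among Fontaine, Kapoor, Kowalski and Yilmaz, alphabetically by surname: Fontaine before Kapoor before Kowalski before Yilmaz.
Order: Fontaine, Kapoor, Kowalski, Yilmaz, Vasquez, Tran, Abara.

Kowalski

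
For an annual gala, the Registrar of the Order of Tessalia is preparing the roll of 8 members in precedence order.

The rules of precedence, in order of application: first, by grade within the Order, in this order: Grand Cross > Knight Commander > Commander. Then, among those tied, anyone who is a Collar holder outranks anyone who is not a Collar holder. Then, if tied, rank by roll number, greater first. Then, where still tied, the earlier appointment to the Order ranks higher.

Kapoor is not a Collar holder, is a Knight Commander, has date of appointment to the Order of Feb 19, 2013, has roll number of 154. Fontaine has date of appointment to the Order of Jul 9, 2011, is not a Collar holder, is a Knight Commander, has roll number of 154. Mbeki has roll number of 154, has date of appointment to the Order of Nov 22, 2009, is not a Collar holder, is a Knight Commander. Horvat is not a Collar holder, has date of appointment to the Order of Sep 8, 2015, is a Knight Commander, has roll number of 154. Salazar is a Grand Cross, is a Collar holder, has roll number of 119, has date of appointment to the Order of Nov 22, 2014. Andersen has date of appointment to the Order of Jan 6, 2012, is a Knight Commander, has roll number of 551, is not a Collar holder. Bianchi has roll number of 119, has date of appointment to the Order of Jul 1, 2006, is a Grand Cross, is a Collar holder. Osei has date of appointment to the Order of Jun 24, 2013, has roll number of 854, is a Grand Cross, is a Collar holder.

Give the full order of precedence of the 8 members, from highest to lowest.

Osei, Bianchi, Salazar, Andersen, Mbeki, Fontaine, Kapoor, Horvat

By grade within the Order: Osei, Bianchi and Salazar (Grand Cross); then Andersen, Mbeki, Fontaine, Kapoor and Horvat (Knight Commander).
Osei, Bianchi and Salazar are each a Collar holder, so the next rule applies.
Among Osei, Bianchi and Salazar, by roll number (higher first): Osei (854) before Bianchi and Salazar (119).
Among Bianchi and Salazar, by date of appointment to the Order (earlier first): Bianchi (Jul 1, 2006) before Salazar (Nov 22, 2014).
Andersen, Mbeki, Fontaine, Kapoor and Horvat are each not a Collar holder, so the next rule applies.
Among Andersen, Mbeki, Fontaine, Kapoor and Horvat, by roll number (higher first): Andersen (551) before Mbeki, Fontaine, Kapoor and Horvat (154).
Among Mbeki, Fontaine, Kapoor and Horvat, by date of appointment to the Order (earlier first): Mbeki (Nov 22, 2009) before Fontaine (Jul 9, 2011) before Kapoor (Feb 19, 2013) before Horvat (Sep 8, 2015).
Full order: Osei, Bianchi, Salazar, Andersen, Mbeki, Fontaine, Kapoor, Horvat.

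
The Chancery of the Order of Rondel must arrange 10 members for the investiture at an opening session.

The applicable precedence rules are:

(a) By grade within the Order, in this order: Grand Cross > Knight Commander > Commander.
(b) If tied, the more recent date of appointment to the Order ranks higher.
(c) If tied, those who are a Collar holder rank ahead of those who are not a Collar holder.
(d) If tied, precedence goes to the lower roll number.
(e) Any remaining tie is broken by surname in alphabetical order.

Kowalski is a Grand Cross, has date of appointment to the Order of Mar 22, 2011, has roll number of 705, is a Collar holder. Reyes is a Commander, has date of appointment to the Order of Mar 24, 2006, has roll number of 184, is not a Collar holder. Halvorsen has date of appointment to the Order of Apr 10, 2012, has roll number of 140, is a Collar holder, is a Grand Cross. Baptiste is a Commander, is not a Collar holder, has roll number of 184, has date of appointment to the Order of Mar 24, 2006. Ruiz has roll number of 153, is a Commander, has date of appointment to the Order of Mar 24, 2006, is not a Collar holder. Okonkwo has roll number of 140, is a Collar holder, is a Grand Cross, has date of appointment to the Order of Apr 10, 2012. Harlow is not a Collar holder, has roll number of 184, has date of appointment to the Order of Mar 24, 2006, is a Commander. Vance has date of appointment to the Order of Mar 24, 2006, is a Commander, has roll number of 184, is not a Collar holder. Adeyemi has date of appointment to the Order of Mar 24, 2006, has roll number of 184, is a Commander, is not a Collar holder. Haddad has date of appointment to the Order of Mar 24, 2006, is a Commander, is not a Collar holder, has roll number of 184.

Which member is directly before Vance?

By grade within the Order: Halvorsen, Okonkwo and Kowalski (Grand Cross); then Ruiz, Adeyemi, Baptiste, Haddad, Harlow, Reyes and Vance (Commander).
Among Halvorsen, Okonkwo and Kowalski, by date of appointment to the Order (later first): Halvorsen and Okonkwo (Apr 10, 2012) before Kowalski (Mar 22, 2011).
Halvorsen and Okonkwo are each a Collar holder, so the next rule applies.
Halvorsen and Okonkwo both have roll number 140, so the next rule applies.
Among Halvorsen and Okonkwo, alphabetically by surname: Halvorsen before Okonkwo.
Ruiz, Adeyemi, Baptiste, Haddad, Harlow, Reyes and Vance all have date of appointment to the Order Mar 24, 2006, so the next rule applies.
Ruiz, Adeyemi, Baptiste, Haddad, Harlow, Reyes and Vance are each not a Collar holder, so the next rule applies.
Among Ruiz, Adeyemi, Baptiste, Haddad, Harlow, Reyes and Vance, by roll number (lower first): Ruiz (153) before Adeyemi, Baptiste, Haddad, Harlow, Reyes and Vance (184).
Among Adeyemi, Baptiste, Haddad, Harlow, Reyes and Vance, alphabetically by surname: Adeyemi before Baptiste before Haddad before Harlow before Reyes before Vance.
Order: Halvorsen, Okonkwo, Kowalski, Ruiz, Adeyemi, Baptiste, Haddad, Harlow, Reyes, Vance.

Reyes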